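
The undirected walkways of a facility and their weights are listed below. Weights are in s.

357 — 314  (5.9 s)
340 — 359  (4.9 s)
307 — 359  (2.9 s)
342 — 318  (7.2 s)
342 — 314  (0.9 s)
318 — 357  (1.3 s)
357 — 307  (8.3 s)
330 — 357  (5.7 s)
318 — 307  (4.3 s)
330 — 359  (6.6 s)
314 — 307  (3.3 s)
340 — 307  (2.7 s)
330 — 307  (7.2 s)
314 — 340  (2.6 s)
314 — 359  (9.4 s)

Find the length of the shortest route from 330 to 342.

11.4 s

Settle nodes by increasing distance from 330:
330: 0
357: 5.7  (via 330)
359: 6.6  (via 330)
318: 7  (via 357)
307: 7.2  (via 330)
340: 9.9  (via 307)
314: 10.5  (via 307)
342: 11.4  (via 314)
Shortest route: 330–307–314–342 = 11.4 s.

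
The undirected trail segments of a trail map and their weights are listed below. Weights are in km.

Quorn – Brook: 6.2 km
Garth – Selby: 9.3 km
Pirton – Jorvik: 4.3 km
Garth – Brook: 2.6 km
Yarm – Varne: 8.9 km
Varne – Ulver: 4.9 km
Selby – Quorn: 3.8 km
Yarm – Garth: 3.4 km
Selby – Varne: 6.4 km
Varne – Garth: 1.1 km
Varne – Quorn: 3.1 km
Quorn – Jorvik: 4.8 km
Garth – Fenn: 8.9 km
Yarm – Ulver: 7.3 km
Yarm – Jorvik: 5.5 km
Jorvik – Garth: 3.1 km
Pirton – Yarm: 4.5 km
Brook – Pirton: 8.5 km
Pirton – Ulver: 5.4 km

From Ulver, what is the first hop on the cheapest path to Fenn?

Candidate routes:
Ulver → Pirton → Yarm → Garth → Fenn: 5.4+4.5+3.4+8.9 = 22.2
Ulver → Pirton → Jorvik → Garth → Fenn: 5.4+4.3+3.1+8.9 = 21.7
Ulver → Yarm → Garth → Fenn: 7.3+3.4+8.9 = 19.6
Ulver → Varne → Garth → Fenn: 4.9+1.1+8.9 = 14.9
Cheapest is Ulver → Varne → Garth → Fenn at 14.9 km.
So from Ulver the first move is to Varne.

Varne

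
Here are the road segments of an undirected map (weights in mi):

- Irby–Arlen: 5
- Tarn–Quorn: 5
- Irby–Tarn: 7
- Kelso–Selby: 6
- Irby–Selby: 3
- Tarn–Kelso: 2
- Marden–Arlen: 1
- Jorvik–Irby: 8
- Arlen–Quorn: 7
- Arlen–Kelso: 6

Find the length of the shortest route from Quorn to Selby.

Compare a few routes:
Quorn–Tarn–Irby–Selby: 5+7+3 = 15
Quorn–Arlen–Irby–Selby: 7+5+3 = 15
Quorn–Arlen–Kelso–Selby: 7+6+6 = 19
Quorn–Tarn–Kelso–Selby: 5+2+6 = 13
Cheapest is Quorn–Tarn–Kelso–Selby at 13 mi.

13 mi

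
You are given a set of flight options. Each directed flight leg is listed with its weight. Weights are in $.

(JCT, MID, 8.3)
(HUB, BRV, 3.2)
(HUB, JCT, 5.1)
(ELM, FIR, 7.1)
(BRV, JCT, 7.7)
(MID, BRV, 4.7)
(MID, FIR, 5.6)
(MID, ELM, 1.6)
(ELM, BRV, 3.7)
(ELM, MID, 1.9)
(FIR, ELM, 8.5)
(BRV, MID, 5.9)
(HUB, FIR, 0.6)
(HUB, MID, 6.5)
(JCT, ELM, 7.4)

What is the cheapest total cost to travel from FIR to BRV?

Settle nodes by increasing distance from FIR:
FIR: 0
ELM: 8.5  (via FIR)
MID: 10.4  (via ELM)
BRV: 12.2  (via ELM)
Shortest route: FIR → ELM → BRV = $12.2.

$12.2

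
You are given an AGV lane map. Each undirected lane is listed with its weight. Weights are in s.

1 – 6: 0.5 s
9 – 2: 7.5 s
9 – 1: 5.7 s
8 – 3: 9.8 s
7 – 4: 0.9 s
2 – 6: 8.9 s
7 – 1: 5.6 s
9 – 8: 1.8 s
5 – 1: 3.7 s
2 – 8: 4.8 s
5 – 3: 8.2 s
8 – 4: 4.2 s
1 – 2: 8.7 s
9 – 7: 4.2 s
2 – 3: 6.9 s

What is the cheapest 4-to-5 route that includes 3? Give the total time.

22.2 s

Best 4 to 3: 4–8–3 costing 14
Shortest 3→5: 3–5 = 8.2
Total via 3: 14 + 8.2 = 22.2 s.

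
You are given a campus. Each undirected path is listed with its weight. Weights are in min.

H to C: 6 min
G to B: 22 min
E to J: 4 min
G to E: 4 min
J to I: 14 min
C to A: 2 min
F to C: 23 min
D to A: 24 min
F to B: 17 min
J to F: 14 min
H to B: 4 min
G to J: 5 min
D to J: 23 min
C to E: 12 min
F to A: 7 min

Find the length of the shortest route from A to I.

32 min

Running Dijkstra from A:
A: 0
C: 2  (via A)
F: 7  (via A)
H: 8  (via C)
B: 12  (via H)
E: 14  (via C)
G: 18  (via E)
J: 18  (via E)
D: 24  (via A)
I: 32  (via J)
Shortest route: A–C–E–J–I = 32 min.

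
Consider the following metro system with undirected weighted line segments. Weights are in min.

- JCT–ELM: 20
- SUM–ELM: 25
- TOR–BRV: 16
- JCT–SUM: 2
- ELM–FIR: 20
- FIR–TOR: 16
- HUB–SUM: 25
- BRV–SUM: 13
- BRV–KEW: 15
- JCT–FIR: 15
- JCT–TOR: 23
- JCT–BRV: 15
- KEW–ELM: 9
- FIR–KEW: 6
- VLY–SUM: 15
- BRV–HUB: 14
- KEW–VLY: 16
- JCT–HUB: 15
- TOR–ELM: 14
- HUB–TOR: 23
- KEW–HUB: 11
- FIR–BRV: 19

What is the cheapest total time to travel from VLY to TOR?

Running Dijkstra from VLY:
VLY: 0
SUM: 15  (via VLY)
KEW: 16  (via VLY)
JCT: 17  (via SUM)
FIR: 22  (via KEW)
ELM: 25  (via KEW)
HUB: 27  (via KEW)
BRV: 28  (via SUM)
TOR: 38  (via FIR)
Shortest route: VLY–KEW–FIR–TOR = 38 min.

38 min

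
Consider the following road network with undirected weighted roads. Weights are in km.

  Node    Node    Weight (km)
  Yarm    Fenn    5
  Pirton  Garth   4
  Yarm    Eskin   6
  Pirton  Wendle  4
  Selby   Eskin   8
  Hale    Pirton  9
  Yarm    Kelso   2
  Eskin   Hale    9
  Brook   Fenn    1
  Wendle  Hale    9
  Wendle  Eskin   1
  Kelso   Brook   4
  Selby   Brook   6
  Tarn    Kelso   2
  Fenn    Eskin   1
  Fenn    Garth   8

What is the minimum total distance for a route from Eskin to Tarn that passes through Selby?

Shortest Eskin→Selby: Eskin–Selby = 8
Best Selby to Tarn: Selby–Brook–Kelso–Tarn costing 12
Total via Selby: 8 + 12 = 20 km.

20 km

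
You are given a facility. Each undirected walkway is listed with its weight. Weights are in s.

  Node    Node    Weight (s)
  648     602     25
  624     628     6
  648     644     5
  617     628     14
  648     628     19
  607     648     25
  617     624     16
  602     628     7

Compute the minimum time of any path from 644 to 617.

38 s

Compare a few routes:
644–648–628–617: 5+19+14 = 38
644–648–628–624–617: 5+19+6+16 = 46
The minimum is 38 s via 644–648–628–617.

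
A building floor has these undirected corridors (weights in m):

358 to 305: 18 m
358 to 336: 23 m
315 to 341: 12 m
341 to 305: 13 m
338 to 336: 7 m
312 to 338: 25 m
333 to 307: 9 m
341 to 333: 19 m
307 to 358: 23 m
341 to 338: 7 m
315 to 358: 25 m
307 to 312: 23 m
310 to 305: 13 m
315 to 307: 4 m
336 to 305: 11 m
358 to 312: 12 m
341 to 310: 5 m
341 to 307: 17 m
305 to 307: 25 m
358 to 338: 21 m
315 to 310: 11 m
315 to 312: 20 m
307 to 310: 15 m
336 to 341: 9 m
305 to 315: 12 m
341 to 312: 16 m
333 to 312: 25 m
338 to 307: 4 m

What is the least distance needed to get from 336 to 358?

23 m

Shortest distances from 336:
336: 0
338: 7  (via 336)
341: 9  (via 336)
307: 11  (via 338)
305: 11  (via 336)
310: 14  (via 341)
315: 15  (via 307)
333: 20  (via 307)
358: 23  (via 336)
Shortest route: 336 → 358 = 23 m.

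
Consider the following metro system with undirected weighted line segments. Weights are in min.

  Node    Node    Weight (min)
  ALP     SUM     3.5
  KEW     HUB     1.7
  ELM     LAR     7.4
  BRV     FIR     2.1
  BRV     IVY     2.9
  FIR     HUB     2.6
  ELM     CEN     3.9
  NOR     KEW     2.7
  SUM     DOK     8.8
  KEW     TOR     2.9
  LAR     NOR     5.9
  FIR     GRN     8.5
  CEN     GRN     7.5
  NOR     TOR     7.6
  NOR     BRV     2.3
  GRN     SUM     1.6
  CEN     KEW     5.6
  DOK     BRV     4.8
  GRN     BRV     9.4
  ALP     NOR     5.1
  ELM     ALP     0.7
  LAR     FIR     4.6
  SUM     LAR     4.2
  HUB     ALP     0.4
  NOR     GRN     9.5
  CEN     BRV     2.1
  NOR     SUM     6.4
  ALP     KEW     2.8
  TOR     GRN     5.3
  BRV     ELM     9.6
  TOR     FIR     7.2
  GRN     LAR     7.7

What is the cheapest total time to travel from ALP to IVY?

Settle nodes by increasing distance from ALP:
ALP: 0
HUB: 0.4  (via ALP)
ELM: 0.7  (via ALP)
KEW: 2.1  (via HUB)
FIR: 3  (via HUB)
SUM: 3.5  (via ALP)
CEN: 4.6  (via ELM)
NOR: 4.8  (via KEW)
TOR: 5  (via KEW)
GRN: 5.1  (via SUM)
BRV: 5.1  (via FIR)
LAR: 7.6  (via FIR)
IVY: 8  (via BRV)
Shortest route: ALP → HUB → FIR → BRV → IVY = 8 min.

8 min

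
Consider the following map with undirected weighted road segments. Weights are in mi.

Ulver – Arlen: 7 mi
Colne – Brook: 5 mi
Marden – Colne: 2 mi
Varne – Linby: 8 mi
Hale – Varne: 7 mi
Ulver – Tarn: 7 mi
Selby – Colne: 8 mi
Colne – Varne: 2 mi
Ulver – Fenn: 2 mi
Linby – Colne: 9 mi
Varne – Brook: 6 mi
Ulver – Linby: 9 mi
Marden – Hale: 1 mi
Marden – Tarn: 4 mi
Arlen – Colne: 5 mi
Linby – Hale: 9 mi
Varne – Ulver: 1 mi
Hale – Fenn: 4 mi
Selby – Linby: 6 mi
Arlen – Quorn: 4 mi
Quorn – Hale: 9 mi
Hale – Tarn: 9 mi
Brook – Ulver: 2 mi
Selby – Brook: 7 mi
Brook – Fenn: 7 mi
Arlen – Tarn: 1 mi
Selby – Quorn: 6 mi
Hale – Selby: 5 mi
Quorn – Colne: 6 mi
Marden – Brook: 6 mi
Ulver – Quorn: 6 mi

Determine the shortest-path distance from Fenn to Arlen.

9 mi

Shortest distances from Fenn:
Fenn: 0
Ulver: 2  (via Fenn)
Varne: 3  (via Ulver)
Brook: 4  (via Ulver)
Hale: 4  (via Fenn)
Colne: 5  (via Varne)
Marden: 5  (via Hale)
Quorn: 8  (via Ulver)
Arlen: 9  (via Ulver)
Shortest route: Fenn–Ulver–Arlen = 9 mi.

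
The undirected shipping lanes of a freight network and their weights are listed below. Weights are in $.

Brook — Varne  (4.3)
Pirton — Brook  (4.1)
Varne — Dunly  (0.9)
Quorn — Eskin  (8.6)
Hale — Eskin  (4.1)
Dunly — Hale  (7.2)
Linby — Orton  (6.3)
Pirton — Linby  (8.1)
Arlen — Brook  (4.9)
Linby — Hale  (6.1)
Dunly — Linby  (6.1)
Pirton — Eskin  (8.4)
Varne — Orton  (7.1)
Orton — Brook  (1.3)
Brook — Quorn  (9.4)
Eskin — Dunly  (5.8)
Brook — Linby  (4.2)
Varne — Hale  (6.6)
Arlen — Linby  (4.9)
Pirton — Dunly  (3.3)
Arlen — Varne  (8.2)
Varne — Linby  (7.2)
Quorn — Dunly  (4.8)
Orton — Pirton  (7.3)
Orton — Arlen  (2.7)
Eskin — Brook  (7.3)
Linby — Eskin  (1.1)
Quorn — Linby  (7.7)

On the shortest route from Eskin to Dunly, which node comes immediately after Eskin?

Dunly

Enumerating some paths:
Eskin - Linby - Dunly: 1.1+6.1 = 7.2
Eskin - Linby - Varne - Dunly: 1.1+7.2+0.9 = 9.2
Eskin - Dunly: 5.8 = 5.8
The minimum is $5.8 via Eskin - Dunly.
So from Eskin the first move is to Dunly.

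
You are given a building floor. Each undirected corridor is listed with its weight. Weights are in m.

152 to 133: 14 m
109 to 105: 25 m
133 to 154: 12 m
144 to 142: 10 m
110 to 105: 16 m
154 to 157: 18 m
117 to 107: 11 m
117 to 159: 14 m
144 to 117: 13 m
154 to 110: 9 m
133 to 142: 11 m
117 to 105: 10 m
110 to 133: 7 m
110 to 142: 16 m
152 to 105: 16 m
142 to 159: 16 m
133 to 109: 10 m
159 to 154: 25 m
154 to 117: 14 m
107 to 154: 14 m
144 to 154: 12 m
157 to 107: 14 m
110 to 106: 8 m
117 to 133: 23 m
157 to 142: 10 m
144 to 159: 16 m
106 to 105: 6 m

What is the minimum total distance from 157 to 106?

Compare a few routes:
157 → 154 → 110 → 106: 18+9+8 = 35
157 → 142 → 110 → 106: 10+16+8 = 34
157 → 142 → 133 → 110 → 106: 10+11+7+8 = 36
157 → 107 → 117 → 105 → 106: 14+11+10+6 = 41
Cheapest is 157 → 142 → 110 → 106 at 34 m.

34 m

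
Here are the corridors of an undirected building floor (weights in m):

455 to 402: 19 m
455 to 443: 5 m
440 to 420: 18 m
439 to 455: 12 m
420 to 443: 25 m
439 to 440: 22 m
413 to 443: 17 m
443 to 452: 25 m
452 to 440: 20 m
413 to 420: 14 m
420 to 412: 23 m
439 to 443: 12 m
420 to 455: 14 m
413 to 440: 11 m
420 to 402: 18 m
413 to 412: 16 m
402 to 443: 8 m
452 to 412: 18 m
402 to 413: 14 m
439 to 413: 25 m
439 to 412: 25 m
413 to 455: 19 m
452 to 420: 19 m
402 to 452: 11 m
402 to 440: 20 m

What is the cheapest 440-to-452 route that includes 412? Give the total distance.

45 m

Shortest 440→412: 440 → 413 → 412 = 27
Best 412 to 452: 412 → 452 costing 18
Total via 412: 27 + 18 = 45 m.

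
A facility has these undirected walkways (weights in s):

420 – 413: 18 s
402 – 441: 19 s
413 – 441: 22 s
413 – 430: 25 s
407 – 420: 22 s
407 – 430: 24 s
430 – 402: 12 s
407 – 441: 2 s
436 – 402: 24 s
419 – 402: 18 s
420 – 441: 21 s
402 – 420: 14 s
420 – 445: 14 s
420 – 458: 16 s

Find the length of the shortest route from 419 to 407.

39 s

Settle nodes by increasing distance from 419:
419: 0
402: 18  (via 419)
430: 30  (via 402)
420: 32  (via 402)
441: 37  (via 402)
407: 39  (via 441)
Shortest route: 419 → 402 → 441 → 407 = 39 s.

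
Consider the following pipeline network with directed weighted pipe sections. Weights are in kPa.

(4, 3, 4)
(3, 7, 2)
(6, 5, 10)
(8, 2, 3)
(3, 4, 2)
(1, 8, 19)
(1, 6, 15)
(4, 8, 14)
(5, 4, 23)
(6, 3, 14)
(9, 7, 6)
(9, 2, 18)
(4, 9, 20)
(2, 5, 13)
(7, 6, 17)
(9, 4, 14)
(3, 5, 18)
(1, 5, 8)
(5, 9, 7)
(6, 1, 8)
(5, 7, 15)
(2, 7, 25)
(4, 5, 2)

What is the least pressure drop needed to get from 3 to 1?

Settle nodes by increasing distance from 3:
3: 0
4: 2  (via 3)
7: 2  (via 3)
5: 4  (via 4)
9: 11  (via 5)
8: 16  (via 4)
2: 19  (via 8)
6: 19  (via 7)
1: 27  (via 6)
Shortest route: 3–7–6–1 = 27 kPa.

27 kPa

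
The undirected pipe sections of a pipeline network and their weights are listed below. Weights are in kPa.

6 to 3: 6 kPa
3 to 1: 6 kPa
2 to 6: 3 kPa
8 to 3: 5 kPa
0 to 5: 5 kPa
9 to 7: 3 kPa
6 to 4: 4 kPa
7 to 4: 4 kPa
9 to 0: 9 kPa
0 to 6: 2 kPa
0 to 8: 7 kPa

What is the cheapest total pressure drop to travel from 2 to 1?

Candidate routes:
2–6–3–1: 3+6+6 = 15
2–6–0–8–3–1: 3+2+7+5+6 = 23
Cheapest is 2–6–3–1 at 15 kPa.

15 kPa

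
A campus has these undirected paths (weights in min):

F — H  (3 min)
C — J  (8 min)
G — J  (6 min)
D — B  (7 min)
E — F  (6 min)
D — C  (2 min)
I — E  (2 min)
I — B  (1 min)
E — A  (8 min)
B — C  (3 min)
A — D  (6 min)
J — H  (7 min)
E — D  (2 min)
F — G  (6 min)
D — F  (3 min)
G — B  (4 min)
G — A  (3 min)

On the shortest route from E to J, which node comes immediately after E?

Candidate routes:
E - D - C - J: 2+2+8 = 12
E - I - B - G - J: 2+1+4+6 = 13
The minimum is 12 min via E - D - C - J.
So from E the first move is to D.

D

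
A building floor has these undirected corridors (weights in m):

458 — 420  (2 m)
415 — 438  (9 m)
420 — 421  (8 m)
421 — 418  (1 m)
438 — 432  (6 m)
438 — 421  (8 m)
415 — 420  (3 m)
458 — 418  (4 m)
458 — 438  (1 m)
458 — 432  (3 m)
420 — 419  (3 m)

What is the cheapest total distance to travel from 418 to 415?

Enumerating some paths:
418 → 421 → 420 → 415: 1+8+3 = 12
418 → 458 → 420 → 415: 4+2+3 = 9
Cheapest is 418 → 458 → 420 → 415 at 9 m.

9 m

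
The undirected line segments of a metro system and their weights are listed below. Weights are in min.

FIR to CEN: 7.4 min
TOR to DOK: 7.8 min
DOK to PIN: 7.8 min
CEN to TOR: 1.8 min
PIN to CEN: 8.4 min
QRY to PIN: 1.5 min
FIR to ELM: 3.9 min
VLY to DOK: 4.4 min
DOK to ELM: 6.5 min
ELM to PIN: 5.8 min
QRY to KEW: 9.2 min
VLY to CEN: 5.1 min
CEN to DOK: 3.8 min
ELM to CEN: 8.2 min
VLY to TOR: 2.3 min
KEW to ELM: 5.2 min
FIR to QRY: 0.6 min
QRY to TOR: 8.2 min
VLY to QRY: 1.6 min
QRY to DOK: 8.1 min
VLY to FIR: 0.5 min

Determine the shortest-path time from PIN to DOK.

Settle nodes by increasing distance from PIN:
PIN: 0
QRY: 1.5  (via PIN)
FIR: 2.1  (via QRY)
VLY: 2.6  (via FIR)
TOR: 4.9  (via VLY)
ELM: 5.8  (via PIN)
CEN: 6.7  (via TOR)
DOK: 7  (via VLY)
Shortest route: PIN → QRY → FIR → VLY → DOK = 7 min.

7 min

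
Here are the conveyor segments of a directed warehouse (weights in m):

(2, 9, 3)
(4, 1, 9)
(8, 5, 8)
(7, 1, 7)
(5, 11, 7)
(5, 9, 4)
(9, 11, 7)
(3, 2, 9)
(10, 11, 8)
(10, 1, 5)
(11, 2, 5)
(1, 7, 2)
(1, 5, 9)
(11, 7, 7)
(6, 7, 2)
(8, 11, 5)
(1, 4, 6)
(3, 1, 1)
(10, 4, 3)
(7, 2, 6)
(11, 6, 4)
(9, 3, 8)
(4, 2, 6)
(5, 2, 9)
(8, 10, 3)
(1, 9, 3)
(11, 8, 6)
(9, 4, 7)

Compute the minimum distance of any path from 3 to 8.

17 m

Compare a few routes:
3 - 1 - 9 - 11 - 8: 1+3+7+6 = 17
3 - 2 - 9 - 11 - 8: 9+3+7+6 = 25
3 - 1 - 5 - 11 - 8: 1+9+7+6 = 23
3 - 1 - 7 - 2 - 9 - 11 - 8: 1+2+6+3+7+6 = 25
The minimum is 17 m via 3 - 1 - 9 - 11 - 8.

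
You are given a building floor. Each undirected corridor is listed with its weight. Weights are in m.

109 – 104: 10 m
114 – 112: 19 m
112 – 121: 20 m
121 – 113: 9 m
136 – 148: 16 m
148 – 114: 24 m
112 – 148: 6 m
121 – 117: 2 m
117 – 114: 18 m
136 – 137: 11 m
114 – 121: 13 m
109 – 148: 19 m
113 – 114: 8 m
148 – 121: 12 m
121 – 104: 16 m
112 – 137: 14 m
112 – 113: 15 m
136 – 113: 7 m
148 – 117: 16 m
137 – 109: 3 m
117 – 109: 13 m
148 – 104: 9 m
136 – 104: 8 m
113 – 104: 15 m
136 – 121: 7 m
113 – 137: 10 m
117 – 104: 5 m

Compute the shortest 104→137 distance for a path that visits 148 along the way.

29 m

Shortest 104→148: 104–148 = 9
Shortest 148→137: 148–112–137 = 20
Total via 148: 9 + 20 = 29 m.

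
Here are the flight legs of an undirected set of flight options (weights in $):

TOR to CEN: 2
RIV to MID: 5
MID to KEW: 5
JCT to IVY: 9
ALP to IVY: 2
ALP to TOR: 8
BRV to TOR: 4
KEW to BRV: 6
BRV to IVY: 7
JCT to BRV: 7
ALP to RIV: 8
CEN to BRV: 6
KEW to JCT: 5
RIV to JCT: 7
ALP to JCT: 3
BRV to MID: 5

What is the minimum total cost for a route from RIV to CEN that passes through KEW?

$22

Shortest RIV→KEW: RIV → MID → KEW = 10
Best KEW to CEN: KEW → BRV → CEN costing 12
Total via KEW: 10 + 12 = $22.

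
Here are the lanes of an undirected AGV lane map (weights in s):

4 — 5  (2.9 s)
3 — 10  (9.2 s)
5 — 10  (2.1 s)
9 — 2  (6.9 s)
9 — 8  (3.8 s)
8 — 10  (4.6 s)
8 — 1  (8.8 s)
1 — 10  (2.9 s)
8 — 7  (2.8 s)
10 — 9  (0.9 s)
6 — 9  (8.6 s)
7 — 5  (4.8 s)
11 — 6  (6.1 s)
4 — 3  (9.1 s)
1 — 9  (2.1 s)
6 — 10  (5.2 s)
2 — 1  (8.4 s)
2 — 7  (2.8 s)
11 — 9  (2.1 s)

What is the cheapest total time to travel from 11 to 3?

Compare a few routes:
11 - 9 - 1 - 10 - 3: 2.1+2.1+2.9+9.2 = 16.3
11 - 9 - 10 - 3: 2.1+0.9+9.2 = 12.2
Cheapest is 11 - 9 - 10 - 3 at 12.2 s.

12.2 s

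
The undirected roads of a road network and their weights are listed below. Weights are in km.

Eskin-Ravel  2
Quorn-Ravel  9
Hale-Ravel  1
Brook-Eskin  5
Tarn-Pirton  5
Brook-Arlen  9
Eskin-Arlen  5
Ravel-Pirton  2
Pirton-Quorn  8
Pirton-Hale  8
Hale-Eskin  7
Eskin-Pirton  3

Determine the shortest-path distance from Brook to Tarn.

13 km

Running Dijkstra from Brook:
Brook: 0
Eskin: 5  (via Brook)
Ravel: 7  (via Eskin)
Hale: 8  (via Ravel)
Pirton: 8  (via Eskin)
Arlen: 9  (via Brook)
Tarn: 13  (via Pirton)
Shortest route: Brook → Eskin → Pirton → Tarn = 13 km.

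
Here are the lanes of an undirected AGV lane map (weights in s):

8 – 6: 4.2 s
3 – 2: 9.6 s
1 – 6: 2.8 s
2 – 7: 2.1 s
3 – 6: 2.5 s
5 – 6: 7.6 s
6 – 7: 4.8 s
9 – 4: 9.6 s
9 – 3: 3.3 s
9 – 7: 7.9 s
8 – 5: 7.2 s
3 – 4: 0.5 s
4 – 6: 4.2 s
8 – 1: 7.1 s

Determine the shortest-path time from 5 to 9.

13.4 s

Candidate routes:
5–6–4–3–9: 7.6+4.2+0.5+3.3 = 15.6
5–6–3–9: 7.6+2.5+3.3 = 13.4
The minimum is 13.4 s via 5–6–3–9.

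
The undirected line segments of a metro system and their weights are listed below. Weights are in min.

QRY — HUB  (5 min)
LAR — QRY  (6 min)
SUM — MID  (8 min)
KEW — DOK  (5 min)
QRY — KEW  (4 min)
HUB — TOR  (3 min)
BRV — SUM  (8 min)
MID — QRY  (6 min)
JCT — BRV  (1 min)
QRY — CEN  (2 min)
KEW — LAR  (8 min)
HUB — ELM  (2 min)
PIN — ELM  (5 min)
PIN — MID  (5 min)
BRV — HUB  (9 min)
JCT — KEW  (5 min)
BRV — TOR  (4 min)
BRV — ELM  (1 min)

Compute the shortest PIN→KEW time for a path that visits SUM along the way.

27 min

Shortest PIN→SUM: PIN–MID–SUM = 13
Shortest SUM→KEW: SUM–BRV–JCT–KEW = 14
Total via SUM: 13 + 14 = 27 min.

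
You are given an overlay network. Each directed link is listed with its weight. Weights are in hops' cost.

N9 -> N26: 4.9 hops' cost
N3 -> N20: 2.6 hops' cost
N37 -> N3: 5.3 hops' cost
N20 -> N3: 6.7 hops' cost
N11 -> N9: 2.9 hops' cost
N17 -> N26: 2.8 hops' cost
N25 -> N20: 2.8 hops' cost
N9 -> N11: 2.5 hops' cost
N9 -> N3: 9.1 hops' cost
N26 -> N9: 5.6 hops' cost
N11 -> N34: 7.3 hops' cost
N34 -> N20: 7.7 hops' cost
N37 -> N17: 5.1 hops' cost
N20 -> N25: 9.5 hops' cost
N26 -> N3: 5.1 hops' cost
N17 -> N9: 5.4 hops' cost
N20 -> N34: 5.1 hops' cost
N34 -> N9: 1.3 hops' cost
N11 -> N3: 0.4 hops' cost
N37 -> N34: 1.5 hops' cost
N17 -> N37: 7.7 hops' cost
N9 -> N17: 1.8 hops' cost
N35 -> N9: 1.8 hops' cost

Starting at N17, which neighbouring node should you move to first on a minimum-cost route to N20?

N26

Candidate routes:
N17–N37–N3–N20: 7.7+5.3+2.6 = 15.6
N17–N9–N11–N3–N20: 5.4+2.5+0.4+2.6 = 10.9
N17–N26–N9–N11–N3–N20: 2.8+5.6+2.5+0.4+2.6 = 13.9
N17–N26–N3–N20: 2.8+5.1+2.6 = 10.5
The minimum is 10.5 hops' cost via N17–N26–N3–N20.
So from N17 the first move is to N26.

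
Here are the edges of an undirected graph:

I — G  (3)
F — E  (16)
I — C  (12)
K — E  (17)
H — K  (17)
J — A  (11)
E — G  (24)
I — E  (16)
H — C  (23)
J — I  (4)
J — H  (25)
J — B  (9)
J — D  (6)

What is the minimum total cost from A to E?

31

Enumerating some paths:
A → J → I → G → E: 11+4+3+24 = 42
A → J → I → E: 11+4+16 = 31
Cheapest is A → J → I → E at 31.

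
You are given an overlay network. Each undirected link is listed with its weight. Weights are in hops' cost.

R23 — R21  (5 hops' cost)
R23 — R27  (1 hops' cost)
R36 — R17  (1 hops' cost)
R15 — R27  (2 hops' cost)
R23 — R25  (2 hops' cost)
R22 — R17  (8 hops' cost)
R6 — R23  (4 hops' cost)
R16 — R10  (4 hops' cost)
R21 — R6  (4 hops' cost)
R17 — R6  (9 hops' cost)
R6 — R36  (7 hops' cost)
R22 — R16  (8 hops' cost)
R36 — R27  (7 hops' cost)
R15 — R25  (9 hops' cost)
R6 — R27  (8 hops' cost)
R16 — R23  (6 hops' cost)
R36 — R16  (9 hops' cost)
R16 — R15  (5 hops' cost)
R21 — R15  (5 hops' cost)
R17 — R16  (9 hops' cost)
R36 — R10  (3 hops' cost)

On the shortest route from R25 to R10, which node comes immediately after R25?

Candidate routes:
R25 → R23 → R16 → R10: 2+6+4 = 12
R25 → R23 → R27 → R36 → R10: 2+1+7+3 = 13
Cheapest is R25 → R23 → R16 → R10 at 12 hops' cost.
So from R25 the first move is to R23.

R23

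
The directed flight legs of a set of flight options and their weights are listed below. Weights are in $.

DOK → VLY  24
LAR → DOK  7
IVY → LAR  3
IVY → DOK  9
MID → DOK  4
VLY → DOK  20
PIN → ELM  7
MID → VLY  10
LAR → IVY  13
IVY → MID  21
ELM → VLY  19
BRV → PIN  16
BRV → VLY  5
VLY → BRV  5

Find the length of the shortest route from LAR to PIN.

Shortest distances from LAR:
LAR: 0
DOK: 7  (via LAR)
IVY: 13  (via LAR)
VLY: 31  (via DOK)
MID: 34  (via IVY)
BRV: 36  (via VLY)
PIN: 52  (via BRV)
Shortest route: LAR–DOK–VLY–BRV–PIN = $52.

$52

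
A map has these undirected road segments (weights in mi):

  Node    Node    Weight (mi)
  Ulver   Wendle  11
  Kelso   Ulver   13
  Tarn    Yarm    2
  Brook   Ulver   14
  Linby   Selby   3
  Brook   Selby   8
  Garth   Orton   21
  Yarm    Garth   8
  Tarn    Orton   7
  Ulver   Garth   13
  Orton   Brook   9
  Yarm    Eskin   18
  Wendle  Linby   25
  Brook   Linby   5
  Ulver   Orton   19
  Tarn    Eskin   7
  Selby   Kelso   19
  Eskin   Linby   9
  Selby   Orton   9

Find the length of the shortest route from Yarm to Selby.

Candidate routes:
Yarm - Tarn - Orton - Selby: 2+7+9 = 18
Yarm - Tarn - Eskin - Linby - Selby: 2+7+9+3 = 21
Cheapest is Yarm - Tarn - Orton - Selby at 18 mi.

18 mi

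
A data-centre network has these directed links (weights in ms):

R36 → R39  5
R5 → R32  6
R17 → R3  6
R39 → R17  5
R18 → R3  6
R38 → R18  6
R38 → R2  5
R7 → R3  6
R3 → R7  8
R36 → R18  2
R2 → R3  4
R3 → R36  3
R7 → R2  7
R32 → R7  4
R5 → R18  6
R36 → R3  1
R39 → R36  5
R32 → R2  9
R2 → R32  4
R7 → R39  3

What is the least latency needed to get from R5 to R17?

18 ms

Running Dijkstra from R5:
R5: 0
R18: 6  (via R5)
R32: 6  (via R5)
R7: 10  (via R32)
R3: 12  (via R18)
R39: 13  (via R7)
R2: 15  (via R32)
R36: 15  (via R3)
R17: 18  (via R39)
Shortest route: R5 → R32 → R7 → R39 → R17 = 18 ms.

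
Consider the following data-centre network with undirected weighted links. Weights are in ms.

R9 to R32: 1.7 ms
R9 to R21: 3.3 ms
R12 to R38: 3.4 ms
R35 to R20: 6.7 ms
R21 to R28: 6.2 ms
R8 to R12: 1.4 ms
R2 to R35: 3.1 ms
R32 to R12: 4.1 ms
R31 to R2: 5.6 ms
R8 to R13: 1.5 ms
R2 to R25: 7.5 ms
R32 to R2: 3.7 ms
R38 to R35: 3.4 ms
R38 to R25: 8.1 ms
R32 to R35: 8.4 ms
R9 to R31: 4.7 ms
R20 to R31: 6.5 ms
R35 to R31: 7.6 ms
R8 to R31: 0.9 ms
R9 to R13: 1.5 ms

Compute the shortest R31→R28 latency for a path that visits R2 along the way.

20.5 ms

Shortest R31→R2: R31 → R2 = 5.6
Shortest R2→R28: R2 → R32 → R9 → R21 → R28 = 14.9
Total via R2: 5.6 + 14.9 = 20.5 ms.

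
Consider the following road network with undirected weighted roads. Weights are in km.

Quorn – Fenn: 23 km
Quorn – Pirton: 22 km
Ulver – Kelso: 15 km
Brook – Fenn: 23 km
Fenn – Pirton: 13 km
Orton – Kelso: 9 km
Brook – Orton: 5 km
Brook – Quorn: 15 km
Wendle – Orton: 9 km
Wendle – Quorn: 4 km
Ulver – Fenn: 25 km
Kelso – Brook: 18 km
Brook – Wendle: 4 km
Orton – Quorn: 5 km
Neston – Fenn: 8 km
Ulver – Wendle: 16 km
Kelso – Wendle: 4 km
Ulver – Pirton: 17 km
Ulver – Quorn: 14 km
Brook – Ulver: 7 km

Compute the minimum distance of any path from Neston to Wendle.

35 km

Shortest distances from Neston:
Neston: 0
Fenn: 8  (via Neston)
Pirton: 21  (via Fenn)
Brook: 31  (via Fenn)
Quorn: 31  (via Fenn)
Ulver: 33  (via Fenn)
Wendle: 35  (via Brook)
Shortest route: Neston–Fenn–Brook–Wendle = 35 km.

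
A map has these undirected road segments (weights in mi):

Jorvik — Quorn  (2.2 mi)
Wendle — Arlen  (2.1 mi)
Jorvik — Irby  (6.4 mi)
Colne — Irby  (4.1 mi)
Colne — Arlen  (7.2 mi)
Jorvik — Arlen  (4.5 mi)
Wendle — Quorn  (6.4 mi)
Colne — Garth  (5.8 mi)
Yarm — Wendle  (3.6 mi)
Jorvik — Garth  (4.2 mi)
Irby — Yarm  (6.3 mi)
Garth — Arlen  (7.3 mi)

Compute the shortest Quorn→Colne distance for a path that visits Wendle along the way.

Shortest Quorn→Wendle: Quorn–Wendle = 6.4
Best Wendle to Colne: Wendle–Arlen–Colne costing 9.3
Total via Wendle: 6.4 + 9.3 = 15.7 mi.

15.7 mi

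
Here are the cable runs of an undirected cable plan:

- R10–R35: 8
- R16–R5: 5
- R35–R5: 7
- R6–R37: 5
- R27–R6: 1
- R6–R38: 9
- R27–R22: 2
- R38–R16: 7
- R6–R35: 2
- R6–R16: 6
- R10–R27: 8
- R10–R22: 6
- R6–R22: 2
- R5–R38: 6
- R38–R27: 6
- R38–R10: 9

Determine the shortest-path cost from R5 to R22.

11

Settle nodes by increasing distance from R5:
R5: 0
R16: 5  (via R5)
R38: 6  (via R5)
R35: 7  (via R5)
R6: 9  (via R35)
R27: 10  (via R6)
R22: 11  (via R6)
Shortest route: R5 → R35 → R6 → R22 = 11.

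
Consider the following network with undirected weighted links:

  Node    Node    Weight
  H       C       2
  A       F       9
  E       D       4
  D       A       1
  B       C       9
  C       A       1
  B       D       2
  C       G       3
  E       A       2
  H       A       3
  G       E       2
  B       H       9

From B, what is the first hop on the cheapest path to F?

D

Enumerating some paths:
B - D - A - F: 2+1+9 = 12
B - D - E - A - F: 2+4+2+9 = 17
The minimum is 12 via B - D - A - F.
So from B the first move is to D.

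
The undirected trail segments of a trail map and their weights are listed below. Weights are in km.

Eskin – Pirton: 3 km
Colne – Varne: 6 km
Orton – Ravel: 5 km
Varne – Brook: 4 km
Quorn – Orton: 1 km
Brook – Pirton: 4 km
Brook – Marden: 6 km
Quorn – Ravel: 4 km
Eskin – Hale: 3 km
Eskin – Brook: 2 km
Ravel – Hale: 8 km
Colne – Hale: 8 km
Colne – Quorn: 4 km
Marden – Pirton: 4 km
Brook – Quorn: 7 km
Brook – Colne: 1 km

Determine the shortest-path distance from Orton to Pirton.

Settle nodes by increasing distance from Orton:
Orton: 0
Quorn: 1  (via Orton)
Colne: 5  (via Quorn)
Ravel: 5  (via Orton)
Brook: 6  (via Colne)
Eskin: 8  (via Brook)
Pirton: 10  (via Brook)
Shortest route: Orton–Quorn–Colne–Brook–Pirton = 10 km.

10 km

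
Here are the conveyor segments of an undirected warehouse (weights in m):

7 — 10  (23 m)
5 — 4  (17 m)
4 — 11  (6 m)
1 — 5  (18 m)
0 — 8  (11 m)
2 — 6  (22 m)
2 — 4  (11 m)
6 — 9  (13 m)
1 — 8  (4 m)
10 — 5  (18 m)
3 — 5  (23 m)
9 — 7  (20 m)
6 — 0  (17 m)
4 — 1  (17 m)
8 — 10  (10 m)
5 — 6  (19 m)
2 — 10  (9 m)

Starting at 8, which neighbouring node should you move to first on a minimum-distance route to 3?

Enumerating some paths:
8 - 1 - 5 - 3: 4+18+23 = 45
8 - 10 - 5 - 3: 10+18+23 = 51
The minimum is 45 m via 8 - 1 - 5 - 3.
So from 8 the first move is to 1.

1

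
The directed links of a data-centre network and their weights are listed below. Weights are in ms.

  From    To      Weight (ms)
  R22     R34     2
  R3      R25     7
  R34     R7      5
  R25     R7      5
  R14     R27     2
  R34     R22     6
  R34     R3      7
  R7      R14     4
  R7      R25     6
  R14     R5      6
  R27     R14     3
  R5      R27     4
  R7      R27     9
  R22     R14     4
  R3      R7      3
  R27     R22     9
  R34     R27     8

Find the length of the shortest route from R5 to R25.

26 ms

Running Dijkstra from R5:
R5: 0
R27: 4  (via R5)
R14: 7  (via R27)
R22: 13  (via R27)
R34: 15  (via R22)
R7: 20  (via R34)
R3: 22  (via R34)
R25: 26  (via R7)
Shortest route: R5–R27–R22–R34–R7–R25 = 26 ms.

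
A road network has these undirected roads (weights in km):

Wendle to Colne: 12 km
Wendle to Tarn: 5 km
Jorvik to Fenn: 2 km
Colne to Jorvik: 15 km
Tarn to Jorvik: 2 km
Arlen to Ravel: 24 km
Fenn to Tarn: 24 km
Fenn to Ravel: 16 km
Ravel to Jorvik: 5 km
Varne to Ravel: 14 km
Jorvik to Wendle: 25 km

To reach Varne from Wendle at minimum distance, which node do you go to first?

Enumerating some paths:
Wendle → Tarn → Jorvik → Fenn → Ravel → Varne: 5+2+2+16+14 = 39
Wendle → Tarn → Jorvik → Ravel → Varne: 5+2+5+14 = 26
Wendle → Jorvik → Ravel → Varne: 25+5+14 = 44
Wendle → Colne → Jorvik → Ravel → Varne: 12+15+5+14 = 46
The minimum is 26 km via Wendle → Tarn → Jorvik → Ravel → Varne.
So from Wendle the first move is to Tarn.

Tarn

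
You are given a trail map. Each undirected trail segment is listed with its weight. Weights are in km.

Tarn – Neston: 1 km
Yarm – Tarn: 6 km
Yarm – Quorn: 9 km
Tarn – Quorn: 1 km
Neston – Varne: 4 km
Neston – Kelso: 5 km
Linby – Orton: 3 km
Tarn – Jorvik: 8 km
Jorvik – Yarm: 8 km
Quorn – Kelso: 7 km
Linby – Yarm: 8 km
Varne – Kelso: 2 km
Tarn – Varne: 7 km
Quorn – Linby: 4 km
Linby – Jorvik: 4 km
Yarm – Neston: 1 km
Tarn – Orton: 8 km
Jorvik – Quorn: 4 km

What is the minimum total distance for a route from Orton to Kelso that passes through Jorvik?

18 km

Best Orton to Jorvik: Orton–Linby–Jorvik costing 7
Shortest Jorvik→Kelso: Jorvik–Quorn–Kelso = 11
Total via Jorvik: 7 + 11 = 18 km.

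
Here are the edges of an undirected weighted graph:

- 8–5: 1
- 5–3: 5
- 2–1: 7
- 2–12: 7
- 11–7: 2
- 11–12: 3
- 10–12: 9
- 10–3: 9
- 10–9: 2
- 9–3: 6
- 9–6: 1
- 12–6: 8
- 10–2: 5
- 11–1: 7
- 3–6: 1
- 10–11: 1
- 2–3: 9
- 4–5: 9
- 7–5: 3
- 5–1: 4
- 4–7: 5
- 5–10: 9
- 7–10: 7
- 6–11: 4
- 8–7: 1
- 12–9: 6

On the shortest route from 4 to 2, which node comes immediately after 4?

7

Candidate routes:
4 - 7 - 11 - 12 - 2: 5+2+3+7 = 17
4 - 7 - 10 - 2: 5+7+5 = 17
4 - 7 - 11 - 10 - 2: 5+2+1+5 = 13
The minimum is 13 via 4 - 7 - 11 - 10 - 2.
So from 4 the first move is to 7.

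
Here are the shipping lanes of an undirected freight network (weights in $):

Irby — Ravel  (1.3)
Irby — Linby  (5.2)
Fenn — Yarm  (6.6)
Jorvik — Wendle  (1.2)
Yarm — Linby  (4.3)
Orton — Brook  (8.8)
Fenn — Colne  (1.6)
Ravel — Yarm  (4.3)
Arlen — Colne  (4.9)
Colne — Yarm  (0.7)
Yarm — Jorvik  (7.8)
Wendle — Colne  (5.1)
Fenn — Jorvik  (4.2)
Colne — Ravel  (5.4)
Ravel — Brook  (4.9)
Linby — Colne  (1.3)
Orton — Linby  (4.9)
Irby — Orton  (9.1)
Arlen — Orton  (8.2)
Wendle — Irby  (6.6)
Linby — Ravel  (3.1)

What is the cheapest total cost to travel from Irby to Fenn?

Shortest distances from Irby:
Irby: 0
Ravel: 1.3  (via Irby)
Linby: 4.4  (via Ravel)
Yarm: 5.6  (via Ravel)
Colne: 5.7  (via Linby)
Brook: 6.2  (via Ravel)
Wendle: 6.6  (via Irby)
Fenn: 7.3  (via Colne)
Shortest route: Irby → Ravel → Linby → Colne → Fenn = $7.3.

$7.3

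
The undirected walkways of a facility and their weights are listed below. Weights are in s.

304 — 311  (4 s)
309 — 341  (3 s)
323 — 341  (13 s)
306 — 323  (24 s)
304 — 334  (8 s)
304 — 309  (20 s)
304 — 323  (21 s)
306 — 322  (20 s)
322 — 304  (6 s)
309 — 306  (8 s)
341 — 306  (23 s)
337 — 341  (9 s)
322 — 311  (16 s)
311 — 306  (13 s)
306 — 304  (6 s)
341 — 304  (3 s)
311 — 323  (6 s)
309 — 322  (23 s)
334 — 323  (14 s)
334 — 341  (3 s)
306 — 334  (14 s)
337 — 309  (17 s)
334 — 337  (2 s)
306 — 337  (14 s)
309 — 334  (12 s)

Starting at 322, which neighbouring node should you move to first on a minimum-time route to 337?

Enumerating some paths:
322 → 304 → 341 → 334 → 337: 6+3+3+2 = 14
322 → 304 → 334 → 337: 6+8+2 = 16
Cheapest is 322 → 304 → 341 → 334 → 337 at 14 s.
So from 322 the first move is to 304.

304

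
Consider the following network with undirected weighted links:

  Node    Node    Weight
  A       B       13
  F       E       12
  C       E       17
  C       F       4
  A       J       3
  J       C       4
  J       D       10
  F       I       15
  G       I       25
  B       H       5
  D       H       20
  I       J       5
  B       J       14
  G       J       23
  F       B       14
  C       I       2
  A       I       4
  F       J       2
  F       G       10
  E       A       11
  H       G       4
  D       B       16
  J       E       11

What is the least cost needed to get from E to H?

26

Enumerating some paths:
E–F–G–H: 12+10+4 = 26
E–J–F–G–H: 11+2+10+4 = 27
Cheapest is E–F–G–H at 26.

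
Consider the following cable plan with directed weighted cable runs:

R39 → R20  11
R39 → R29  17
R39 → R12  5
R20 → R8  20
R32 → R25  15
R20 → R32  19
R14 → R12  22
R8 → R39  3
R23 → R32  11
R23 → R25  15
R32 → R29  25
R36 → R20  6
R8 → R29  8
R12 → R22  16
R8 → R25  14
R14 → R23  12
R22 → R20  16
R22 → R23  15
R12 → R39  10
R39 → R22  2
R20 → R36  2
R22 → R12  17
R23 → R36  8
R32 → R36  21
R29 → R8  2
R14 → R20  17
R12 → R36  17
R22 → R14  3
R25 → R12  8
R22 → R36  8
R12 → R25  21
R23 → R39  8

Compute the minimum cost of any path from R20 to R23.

Enumerating some paths:
R20 - R32 - R29 - R8 - R39 - R22 - R14 - R23: 19+25+2+3+2+3+12 = 66
R20 - R8 - R39 - R22 - R23: 20+3+2+15 = 40
R20 - R8 - R39 - R12 - R22 - R23: 20+3+5+16+15 = 59
R20 - R8 - R39 - R12 - R22 - R14 - R23: 20+3+5+16+3+12 = 59
Cheapest is R20 - R8 - R39 - R22 - R23 at 40.

40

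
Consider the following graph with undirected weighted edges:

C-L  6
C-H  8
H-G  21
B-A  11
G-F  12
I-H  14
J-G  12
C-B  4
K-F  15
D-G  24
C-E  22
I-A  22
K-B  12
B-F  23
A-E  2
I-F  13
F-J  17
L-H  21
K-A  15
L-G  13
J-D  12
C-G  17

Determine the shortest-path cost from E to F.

Candidate routes:
E → A → B → F: 2+11+23 = 36
E → A → K → F: 2+15+15 = 32
E → A → I → F: 2+22+13 = 37
Cheapest is E → A → K → F at 32.

32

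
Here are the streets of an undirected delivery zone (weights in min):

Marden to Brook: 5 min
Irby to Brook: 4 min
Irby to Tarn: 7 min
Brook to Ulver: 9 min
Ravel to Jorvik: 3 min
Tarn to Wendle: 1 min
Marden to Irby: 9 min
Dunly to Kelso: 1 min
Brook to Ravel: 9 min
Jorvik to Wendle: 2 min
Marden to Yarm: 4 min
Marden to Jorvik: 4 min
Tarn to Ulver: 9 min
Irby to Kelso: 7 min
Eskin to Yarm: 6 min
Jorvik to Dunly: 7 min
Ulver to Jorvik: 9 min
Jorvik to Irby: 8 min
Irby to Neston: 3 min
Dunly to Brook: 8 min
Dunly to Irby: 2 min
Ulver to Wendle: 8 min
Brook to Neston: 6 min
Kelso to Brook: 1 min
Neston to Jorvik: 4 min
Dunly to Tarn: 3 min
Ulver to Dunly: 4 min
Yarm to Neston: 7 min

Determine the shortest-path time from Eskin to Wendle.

Compare a few routes:
Eskin–Yarm–Neston–Jorvik–Wendle: 6+7+4+2 = 19
Eskin–Yarm–Marden–Jorvik–Wendle: 6+4+4+2 = 16
Eskin–Yarm–Marden–Brook–Kelso–Dunly–Tarn–Wendle: 6+4+5+1+1+3+1 = 21
Cheapest is Eskin–Yarm–Marden–Jorvik–Wendle at 16 min.

16 min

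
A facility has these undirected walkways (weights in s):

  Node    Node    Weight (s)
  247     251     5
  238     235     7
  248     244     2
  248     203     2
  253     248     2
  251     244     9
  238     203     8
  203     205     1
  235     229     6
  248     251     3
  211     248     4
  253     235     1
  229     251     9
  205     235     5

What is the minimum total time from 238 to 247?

Shortest distances from 238:
238: 0
235: 7  (via 238)
253: 8  (via 235)
203: 8  (via 238)
205: 9  (via 203)
248: 10  (via 253)
244: 12  (via 248)
229: 13  (via 235)
251: 13  (via 248)
211: 14  (via 248)
247: 18  (via 251)
Shortest route: 238 → 235 → 253 → 248 → 251 → 247 = 18 s.

18 s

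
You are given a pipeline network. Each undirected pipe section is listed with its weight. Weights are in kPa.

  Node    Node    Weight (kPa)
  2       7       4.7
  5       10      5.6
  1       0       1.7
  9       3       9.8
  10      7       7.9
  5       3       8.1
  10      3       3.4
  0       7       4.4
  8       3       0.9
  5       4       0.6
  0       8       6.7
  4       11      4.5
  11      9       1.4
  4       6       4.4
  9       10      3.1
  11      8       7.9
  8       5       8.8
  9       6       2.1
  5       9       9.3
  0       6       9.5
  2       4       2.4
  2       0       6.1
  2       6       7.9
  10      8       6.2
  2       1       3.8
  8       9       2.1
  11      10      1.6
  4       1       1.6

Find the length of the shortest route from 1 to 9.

7.5 kPa

Compare a few routes:
1 → 4 → 6 → 9: 1.6+4.4+2.1 = 8.1
1 → 0 → 8 → 9: 1.7+6.7+2.1 = 10.5
1 → 4 → 11 → 10 → 9: 1.6+4.5+1.6+3.1 = 10.8
1 → 4 → 11 → 9: 1.6+4.5+1.4 = 7.5
Cheapest is 1 → 4 → 11 → 9 at 7.5 kPa.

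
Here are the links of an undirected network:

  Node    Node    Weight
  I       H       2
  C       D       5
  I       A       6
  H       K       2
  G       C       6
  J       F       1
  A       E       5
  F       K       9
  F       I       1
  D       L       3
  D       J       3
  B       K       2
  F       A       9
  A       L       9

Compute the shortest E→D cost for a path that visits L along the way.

17

Shortest E→L: E–A–L = 14
Best L to D: L–D costing 3
Total via L: 14 + 3 = 17.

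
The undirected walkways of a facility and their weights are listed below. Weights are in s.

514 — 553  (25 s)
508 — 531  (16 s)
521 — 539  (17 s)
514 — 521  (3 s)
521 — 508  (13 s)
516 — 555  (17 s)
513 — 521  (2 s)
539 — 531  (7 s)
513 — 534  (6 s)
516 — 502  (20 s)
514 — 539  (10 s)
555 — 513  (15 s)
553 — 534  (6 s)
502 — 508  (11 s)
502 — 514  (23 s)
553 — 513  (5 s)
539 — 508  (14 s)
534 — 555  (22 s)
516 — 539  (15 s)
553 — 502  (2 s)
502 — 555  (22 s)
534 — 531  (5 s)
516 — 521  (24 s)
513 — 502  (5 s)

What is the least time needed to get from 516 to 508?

29 s

Shortest distances from 516:
516: 0
539: 15  (via 516)
555: 17  (via 516)
502: 20  (via 516)
553: 22  (via 502)
531: 22  (via 539)
521: 24  (via 516)
514: 25  (via 539)
513: 25  (via 502)
534: 27  (via 531)
508: 29  (via 539)
Shortest route: 516 → 539 → 508 = 29 s.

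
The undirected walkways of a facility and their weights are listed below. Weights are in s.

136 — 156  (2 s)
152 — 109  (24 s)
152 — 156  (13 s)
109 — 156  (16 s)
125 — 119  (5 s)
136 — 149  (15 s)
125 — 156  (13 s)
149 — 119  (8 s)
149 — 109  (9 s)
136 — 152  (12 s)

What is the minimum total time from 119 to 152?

31 s

Compare a few routes:
119 → 125 → 156 → 152: 5+13+13 = 31
119 → 125 → 156 → 136 → 152: 5+13+2+12 = 32
The minimum is 31 s via 119 → 125 → 156 → 152.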